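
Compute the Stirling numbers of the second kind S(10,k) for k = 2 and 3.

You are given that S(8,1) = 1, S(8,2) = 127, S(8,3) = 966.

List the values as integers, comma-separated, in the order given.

@9  (9,1):1·1+0→1, (9,2):127·2+1→255, (9,3):966·3+127→3025
@10  (10,2):255·2+1→511, (10,3):3025·3+255→9330
Read S(10,2) = 511, S(10,3) = 9330.

511, 9330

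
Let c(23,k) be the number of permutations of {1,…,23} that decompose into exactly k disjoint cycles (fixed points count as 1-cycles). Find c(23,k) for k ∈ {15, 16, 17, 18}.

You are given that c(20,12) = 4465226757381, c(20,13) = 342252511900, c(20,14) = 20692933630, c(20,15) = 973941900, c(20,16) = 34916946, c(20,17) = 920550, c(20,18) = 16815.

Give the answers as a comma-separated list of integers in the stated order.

62382416421941, 3256091103430, 136717357942, 4546047198

[21] T[21,13]:20*342252511900+4465226757381=11310276995381 · T[21,14]:20*20692933630+342252511900=756111184500 · T[21,15]:20*973941900+20692933630=40171771630 · T[21,16]:20*34916946+973941900=1672280820 · T[21,17]:20*920550+34916946=53327946 · T[21,18]:20*16815+920550=1256850
[22] T[22,14]:21*756111184500+11310276995381=27188611869881 · T[22,15]:21*40171771630+756111184500=1599718388730 · T[22,16]:21*1672280820+40171771630=75289668850 · T[22,17]:21*53327946+1672280820=2792167686 · T[22,18]:21*1256850+53327946=79721796
[23] T[23,15]:22*1599718388730+27188611869881=62382416421941 · T[23,16]:22*75289668850+1599718388730=3256091103430 · T[23,17]:22*2792167686+75289668850=136717357942 · T[23,18]:22*79721796+2792167686=4546047198
Read c(23,15) = 62382416421941, c(23,16) = 3256091103430, c(23,17) = 136717357942, c(23,18) = 4546047198.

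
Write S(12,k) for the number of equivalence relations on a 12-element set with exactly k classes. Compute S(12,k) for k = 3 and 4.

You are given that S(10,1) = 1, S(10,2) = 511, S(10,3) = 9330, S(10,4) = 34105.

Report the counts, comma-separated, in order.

86526, 611501

row 11: T[11][2]=2·511+1=1023  T[11][3]=3·9330+511=28501  T[11][4]=4·34105+9330=145750
row 12: T[12][3]=3·28501+1023=86526  T[12][4]=4·145750+28501=611501
Read S(12,3) = 86526, S(12,4) = 611501.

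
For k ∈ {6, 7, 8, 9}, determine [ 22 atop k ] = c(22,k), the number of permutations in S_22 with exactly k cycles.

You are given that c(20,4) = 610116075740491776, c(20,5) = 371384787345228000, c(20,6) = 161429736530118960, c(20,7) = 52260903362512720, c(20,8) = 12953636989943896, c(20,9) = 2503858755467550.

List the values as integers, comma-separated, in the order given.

[21] T[21,5]:20*371384787345228000+610116075740491776=8037811822645051776 · T[21,6]:20*161429736530118960+371384787345228000=3599979517947607200 · T[21,7]:20*52260903362512720+161429736530118960=1206647803780373360 · T[21,8]:20*12953636989943896+52260903362512720=311333643161390640 · T[21,9]:20*2503858755467550+12953636989943896=63030812099294896
[22] T[22,6]:21*3599979517947607200+8037811822645051776=83637381699544802976 · T[22,7]:21*1206647803780373360+3599979517947607200=28939583397335447760 · T[22,8]:21*311333643161390640+1206647803780373360=7744654310169576800 · T[22,9]:21*63030812099294896+311333643161390640=1634980697246583456
Read c(22,6) = 83637381699544802976, c(22,7) = 28939583397335447760, c(22,8) = 7744654310169576800, c(22,9) = 1634980697246583456.

83637381699544802976, 28939583397335447760, 7744654310169576800, 1634980697246583456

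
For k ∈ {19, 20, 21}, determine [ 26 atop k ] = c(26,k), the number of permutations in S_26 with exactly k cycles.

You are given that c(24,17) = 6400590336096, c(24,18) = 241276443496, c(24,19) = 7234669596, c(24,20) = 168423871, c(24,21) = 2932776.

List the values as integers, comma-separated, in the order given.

22563937825000, 696829576300, 17247104875

i=25: T(25,18)=6400590336096+24·241276443496=12191224980000 | T(25,19)=241276443496+24·7234669596=414908513800 | T(25,20)=7234669596+24·168423871=11276842500 | T(25,21)=168423871+24·2932776=238810495
i=26: T(26,19)=12191224980000+25·414908513800=22563937825000 | T(26,20)=414908513800+25·11276842500=696829576300 | T(26,21)=11276842500+25·238810495=17247104875
Read c(26,19) = 22563937825000, c(26,20) = 696829576300, c(26,21) = 17247104875.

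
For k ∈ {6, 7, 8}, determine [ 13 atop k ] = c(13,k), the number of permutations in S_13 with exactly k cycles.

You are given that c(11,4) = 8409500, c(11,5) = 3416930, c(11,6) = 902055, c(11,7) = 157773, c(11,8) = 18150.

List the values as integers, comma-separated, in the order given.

206070150, 44990231, 6926634

i=12: T(12,5)=8409500+11·3416930=45995730 | T(12,6)=3416930+11·902055=13339535 | T(12,7)=902055+11·157773=2637558 | T(12,8)=157773+11·18150=357423
i=13: T(13,6)=45995730+12·13339535=206070150 | T(13,7)=13339535+12·2637558=44990231 | T(13,8)=2637558+12·357423=6926634
Read c(13,6) = 206070150, c(13,7) = 44990231, c(13,8) = 6926634.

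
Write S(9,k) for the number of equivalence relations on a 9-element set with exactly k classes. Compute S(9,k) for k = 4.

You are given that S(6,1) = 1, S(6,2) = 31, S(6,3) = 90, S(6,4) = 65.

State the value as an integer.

row 7: T[7][2]=2·31+1=63  T[7][3]=3·90+31=301  T[7][4]=4·65+90=350
row 8: T[8][3]=3·301+63=966  T[8][4]=4·350+301=1701
row 9: T[9][4]=4·1701+966=7770
Read S(9,4) = 7770.

7770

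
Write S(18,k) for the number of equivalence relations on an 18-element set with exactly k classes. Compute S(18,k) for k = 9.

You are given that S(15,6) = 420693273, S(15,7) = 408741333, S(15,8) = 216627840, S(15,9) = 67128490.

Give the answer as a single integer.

106175395755

i=16: T(16,7)=420693273+7·408741333=3281882604 | T(16,8)=408741333+8·216627840=2141764053 | T(16,9)=216627840+9·67128490=820784250
i=17: T(17,8)=3281882604+8·2141764053=20415995028 | T(17,9)=2141764053+9·820784250=9528822303
i=18: T(18,9)=20415995028+9·9528822303=106175395755
Read S(18,9) = 106175395755.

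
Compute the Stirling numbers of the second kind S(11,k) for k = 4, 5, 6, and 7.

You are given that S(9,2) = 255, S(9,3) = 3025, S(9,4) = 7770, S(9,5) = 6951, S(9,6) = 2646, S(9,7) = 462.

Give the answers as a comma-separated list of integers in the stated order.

@10  (10,3):3025·3+255→9330, (10,4):7770·4+3025→34105, (10,5):6951·5+7770→42525, (10,6):2646·6+6951→22827, (10,7):462·7+2646→5880
@11  (11,4):34105·4+9330→145750, (11,5):42525·5+34105→246730, (11,6):22827·6+42525→179487, (11,7):5880·7+22827→63987
Read S(11,4) = 145750, S(11,5) = 246730, S(11,6) = 179487, S(11,7) = 63987.

145750, 246730, 179487, 63987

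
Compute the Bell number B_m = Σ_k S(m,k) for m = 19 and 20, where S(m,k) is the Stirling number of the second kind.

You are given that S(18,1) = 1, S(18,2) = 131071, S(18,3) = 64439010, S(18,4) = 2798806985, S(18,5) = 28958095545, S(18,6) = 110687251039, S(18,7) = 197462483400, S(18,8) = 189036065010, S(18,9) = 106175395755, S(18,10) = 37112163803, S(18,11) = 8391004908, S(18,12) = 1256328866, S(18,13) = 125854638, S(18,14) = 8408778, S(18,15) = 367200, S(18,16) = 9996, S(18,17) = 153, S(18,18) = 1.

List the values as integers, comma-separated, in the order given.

5832742205057, 51724158235372

i=19: T(19,1)=0+1·1=1 | T(19,2)=1+2·131071=262143 | T(19,3)=131071+3·64439010=193448101 | T(19,4)=64439010+4·2798806985=11259666950 | T(19,5)=2798806985+5·28958095545=147589284710 | T(19,6)=28958095545+6·110687251039=693081601779 | T(19,7)=110687251039+7·197462483400=1492924634839 | T(19,8)=197462483400+8·189036065010=1709751003480 | T(19,9)=189036065010+9·106175395755=1144614626805 | T(19,10)=106175395755+10·37112163803=477297033785 | T(19,11)=37112163803+11·8391004908=129413217791 | T(19,12)=8391004908+12·1256328866=23466951300 | T(19,13)=1256328866+13·125854638=2892439160 | T(19,14)=125854638+14·8408778=243577530 | T(19,15)=8408778+15·367200=13916778 | T(19,16)=367200+16·9996=527136 | T(19,17)=9996+17·153=12597 | T(19,18)=153+18·1=171 | T(19,19)=1+19·0=1
i=20: T(20,1)=0+1·1=1 | T(20,2)=1+2·262143=524287 | T(20,3)=262143+3·193448101=580606446 | T(20,4)=193448101+4·11259666950=45232115901 | T(20,5)=11259666950+5·147589284710=749206090500 | T(20,6)=147589284710+6·693081601779=4306078895384 | T(20,7)=693081601779+7·1492924634839=11143554045652 | T(20,8)=1492924634839+8·1709751003480=15170932662679 | T(20,9)=1709751003480+9·1144614626805=12011282644725 | T(20,10)=1144614626805+10·477297033785=5917584964655 | T(20,11)=477297033785+11·129413217791=1900842429486 | T(20,12)=129413217791+12·23466951300=411016633391 | T(20,13)=23466951300+13·2892439160=61068660380 | T(20,14)=2892439160+14·243577530=6302524580 | T(20,15)=243577530+15·13916778=452329200 | T(20,16)=13916778+16·527136=22350954 | T(20,17)=527136+17·12597=741285 | T(20,18)=12597+18·171=15675 | T(20,19)=171+19·1=190 | T(20,20)=1+20·0=1
B_19 = ΣS(19,k) = 1+262143+193448101+11259666950+147589284710+693081601779+1492924634839+1709751003480+1144614626805+477297033785+129413217791+23466951300+2892439160+243577530+13916778+527136+12597+171+1 = 5832742205057
B_20 = ΣS(20,k) = 1+524287+580606446+45232115901+749206090500+4306078895384+11143554045652+15170932662679+12011282644725+5917584964655+1900842429486+411016633391+61068660380+6302524580+452329200+22350954+741285+15675+190+1 = 51724158235372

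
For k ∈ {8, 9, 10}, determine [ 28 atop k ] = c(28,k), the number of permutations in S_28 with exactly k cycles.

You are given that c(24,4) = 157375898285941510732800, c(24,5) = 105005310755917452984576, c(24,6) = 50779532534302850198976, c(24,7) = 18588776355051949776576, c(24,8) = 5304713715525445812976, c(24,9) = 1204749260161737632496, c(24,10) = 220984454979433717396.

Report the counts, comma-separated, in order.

i=25: T(25,5)=157375898285941510732800+24·105005310755917452984576=2677503356427960382362624 | T(25,6)=105005310755917452984576+24·50779532534302850198976=1323714091579185857760000 | T(25,7)=50779532534302850198976+24·18588776355051949776576=496910165055549644836800 | T(25,8)=18588776355051949776576+24·5304713715525445812976=145901905527662649288000 | T(25,9)=5304713715525445812976+24·1204749260161737632496=34218695959407148992880 | T(25,10)=1204749260161737632496+24·220984454979433717396=6508376179668146850000
i=26: T(26,6)=2677503356427960382362624+25·1323714091579185857760000=35770355645907606826362624 | T(26,7)=1323714091579185857760000+25·496910165055549644836800=13746468217967926978680000 | T(26,8)=496910165055549644836800+25·145901905527662649288000=4144457803247115877036800 | T(26,9)=145901905527662649288000+25·34218695959407148992880=1001369304512841374110000 | T(26,10)=34218695959407148992880+25·6508376179668146850000=196928100451110820242880
i=27: T(27,7)=35770355645907606826362624+26·13746468217967926978680000=393178529313073708272042624 | T(27,8)=13746468217967926978680000+26·4144457803247115877036800=121502371102392939781636800 | T(27,9)=4144457803247115877036800+26·1001369304512841374110000=30180059720580991603896800 | T(27,10)=1001369304512841374110000+26·196928100451110820242880=6121499916241722700424880
i=28: T(28,8)=393178529313073708272042624+27·121502371102392939781636800=3673742549077683082376236224 | T(28,9)=121502371102392939781636800+27·30180059720580991603896800=936363983558079713086850400 | T(28,10)=30180059720580991603896800+27·6121499916241722700424880=195460557459107504515368560
Read c(28,8) = 3673742549077683082376236224, c(28,9) = 936363983558079713086850400, c(28,10) = 195460557459107504515368560.

3673742549077683082376236224, 936363983558079713086850400, 195460557459107504515368560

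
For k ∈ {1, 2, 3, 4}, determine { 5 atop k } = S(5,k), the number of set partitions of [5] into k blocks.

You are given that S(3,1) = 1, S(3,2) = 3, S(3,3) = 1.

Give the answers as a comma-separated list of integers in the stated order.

1, 15, 25, 10

i=4: T(4,1)=0+1·1=1 | T(4,2)=1+2·3=7 | T(4,3)=3+3·1=6 | T(4,4)=1+4·0=1
i=5: T(5,1)=0+1·1=1 | T(5,2)=1+2·7=15 | T(5,3)=7+3·6=25 | T(5,4)=6+4·1=10
Read S(5,1) = 1, S(5,2) = 15, S(5,3) = 25, S(5,4) = 10.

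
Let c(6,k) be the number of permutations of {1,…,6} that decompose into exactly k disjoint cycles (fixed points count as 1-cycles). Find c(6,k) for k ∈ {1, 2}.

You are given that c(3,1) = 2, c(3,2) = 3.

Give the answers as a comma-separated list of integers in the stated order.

120, 274

r4: T_4,1=3×2+0=6; T_4,2=3×3+2=11
r5: T_5,1=4×6+0=24; T_5,2=4×11+6=50
r6: T_6,1=5×24+0=120; T_6,2=5×50+24=274
Read c(6,1) = 120, c(6,2) = 274.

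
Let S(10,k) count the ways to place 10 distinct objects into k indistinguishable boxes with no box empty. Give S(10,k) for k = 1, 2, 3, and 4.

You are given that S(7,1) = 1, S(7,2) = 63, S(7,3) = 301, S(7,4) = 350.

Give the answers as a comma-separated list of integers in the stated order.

@8  (8,1):1·1+0→1, (8,2):63·2+1→127, (8,3):301·3+63→966, (8,4):350·4+301→1701
@9  (9,1):1·1+0→1, (9,2):127·2+1→255, (9,3):966·3+127→3025, (9,4):1701·4+966→7770
@10  (10,1):1·1+0→1, (10,2):255·2+1→511, (10,3):3025·3+255→9330, (10,4):7770·4+3025→34105
Read S(10,1) = 1, S(10,2) = 511, S(10,3) = 9330, S(10,4) = 34105.

1, 511, 9330, 34105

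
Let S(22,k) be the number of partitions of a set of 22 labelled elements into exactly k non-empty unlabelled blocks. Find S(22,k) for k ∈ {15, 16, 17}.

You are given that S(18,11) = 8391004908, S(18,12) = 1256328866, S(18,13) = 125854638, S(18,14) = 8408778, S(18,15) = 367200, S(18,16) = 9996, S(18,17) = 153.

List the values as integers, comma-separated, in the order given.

[19] T[19,12]:12*1256328866+8391004908=23466951300 · T[19,13]:13*125854638+1256328866=2892439160 · T[19,14]:14*8408778+125854638=243577530 · T[19,15]:15*367200+8408778=13916778 · T[19,16]:16*9996+367200=527136 · T[19,17]:17*153+9996=12597
[20] T[20,13]:13*2892439160+23466951300=61068660380 · T[20,14]:14*243577530+2892439160=6302524580 · T[20,15]:15*13916778+243577530=452329200 · T[20,16]:16*527136+13916778=22350954 · T[20,17]:17*12597+527136=741285
[21] T[21,14]:14*6302524580+61068660380=149304004500 · T[21,15]:15*452329200+6302524580=13087462580 · T[21,16]:16*22350954+452329200=809944464 · T[21,17]:17*741285+22350954=34952799
[22] T[22,15]:15*13087462580+149304004500=345615943200 · T[22,16]:16*809944464+13087462580=26046574004 · T[22,17]:17*34952799+809944464=1404142047
Read S(22,15) = 345615943200, S(22,16) = 26046574004, S(22,17) = 1404142047.

345615943200, 26046574004, 1404142047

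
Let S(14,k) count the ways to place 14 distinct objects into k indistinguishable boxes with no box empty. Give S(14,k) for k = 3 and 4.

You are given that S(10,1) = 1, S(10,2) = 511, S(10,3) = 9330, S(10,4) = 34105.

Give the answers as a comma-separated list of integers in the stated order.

[11] T[11,1]:1*1+0=1 · T[11,2]:2*511+1=1023 · T[11,3]:3*9330+511=28501 · T[11,4]:4*34105+9330=145750
[12] T[12,1]:1*1+0=1 · T[12,2]:2*1023+1=2047 · T[12,3]:3*28501+1023=86526 · T[12,4]:4*145750+28501=611501
[13] T[13,2]:2*2047+1=4095 · T[13,3]:3*86526+2047=261625 · T[13,4]:4*611501+86526=2532530
[14] T[14,3]:3*261625+4095=788970 · T[14,4]:4*2532530+261625=10391745
Read S(14,3) = 788970, S(14,4) = 10391745.

788970, 10391745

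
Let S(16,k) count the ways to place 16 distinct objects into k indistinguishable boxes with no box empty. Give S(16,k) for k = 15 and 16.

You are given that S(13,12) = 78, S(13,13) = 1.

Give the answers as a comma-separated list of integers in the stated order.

row 14: T[14][13]=13·1+78=91  T[14][14]=14·0+1=1
row 15: T[15][14]=14·1+91=105  T[15][15]=15·0+1=1
row 16: T[16][15]=15·1+105=120  T[16][16]=16·0+1=1
Read S(16,15) = 120, S(16,16) = 1.

120, 1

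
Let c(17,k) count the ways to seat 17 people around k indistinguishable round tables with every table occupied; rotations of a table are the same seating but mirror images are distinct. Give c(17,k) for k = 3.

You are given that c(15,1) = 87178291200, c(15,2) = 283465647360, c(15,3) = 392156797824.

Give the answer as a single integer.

102992244837120

i=16: T(16,2)=87178291200+15·283465647360=4339163001600 | T(16,3)=283465647360+15·392156797824=6165817614720
i=17: T(17,3)=4339163001600+16·6165817614720=102992244837120
Read c(17,3) = 102992244837120.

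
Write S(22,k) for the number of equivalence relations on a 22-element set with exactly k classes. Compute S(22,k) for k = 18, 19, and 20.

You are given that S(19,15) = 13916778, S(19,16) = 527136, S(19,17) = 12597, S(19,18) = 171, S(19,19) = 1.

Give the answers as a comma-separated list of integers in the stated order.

r20: T_20,16=16×527136+13916778=22350954; T_20,17=17×12597+527136=741285; T_20,18=18×171+12597=15675; T_20,19=19×1+171=190; T_20,20=20×0+1=1
r21: T_21,17=17×741285+22350954=34952799; T_21,18=18×15675+741285=1023435; T_21,19=19×190+15675=19285; T_21,20=20×1+190=210
r22: T_22,18=18×1023435+34952799=53374629; T_22,19=19×19285+1023435=1389850; T_22,20=20×210+19285=23485
Read S(22,18) = 53374629, S(22,19) = 1389850, S(22,20) = 23485.

53374629, 1389850, 23485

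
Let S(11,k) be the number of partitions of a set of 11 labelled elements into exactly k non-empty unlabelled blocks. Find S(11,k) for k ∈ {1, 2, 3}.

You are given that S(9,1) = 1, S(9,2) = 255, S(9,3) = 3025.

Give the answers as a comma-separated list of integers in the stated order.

1, 1023, 28501

[10] T[10,1]:1*1+0=1 · T[10,2]:2*255+1=511 · T[10,3]:3*3025+255=9330
[11] T[11,1]:1*1+0=1 · T[11,2]:2*511+1=1023 · T[11,3]:3*9330+511=28501
Read S(11,1) = 1, S(11,2) = 1023, S(11,3) = 28501.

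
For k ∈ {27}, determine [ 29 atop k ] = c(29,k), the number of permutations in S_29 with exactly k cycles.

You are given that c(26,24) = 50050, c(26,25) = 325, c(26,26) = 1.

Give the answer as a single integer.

78561

r27: T_27,25=26×325+50050=58500; T_27,26=26×1+325=351; T_27,27=26×0+1=1
r28: T_28,26=27×351+58500=67977; T_28,27=27×1+351=378
r29: T_29,27=28×378+67977=78561
Read c(29,27) = 78561.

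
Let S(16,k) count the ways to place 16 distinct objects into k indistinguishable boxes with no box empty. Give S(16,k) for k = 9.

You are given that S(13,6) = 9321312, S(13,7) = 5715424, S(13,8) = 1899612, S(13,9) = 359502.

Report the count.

@14  (14,7):5715424·7+9321312→49329280, (14,8):1899612·8+5715424→20912320, (14,9):359502·9+1899612→5135130
@15  (15,8):20912320·8+49329280→216627840, (15,9):5135130·9+20912320→67128490
@16  (16,9):67128490·9+216627840→820784250
Read S(16,9) = 820784250.

820784250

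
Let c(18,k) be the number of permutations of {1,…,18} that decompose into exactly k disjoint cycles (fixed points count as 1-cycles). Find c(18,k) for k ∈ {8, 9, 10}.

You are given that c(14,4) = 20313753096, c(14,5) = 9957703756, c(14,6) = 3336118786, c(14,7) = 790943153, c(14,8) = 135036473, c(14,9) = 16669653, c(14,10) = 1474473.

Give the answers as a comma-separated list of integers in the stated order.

24871845297936, 4308105301929, 577924894833

[15] T[15,5]:14*9957703756+20313753096=159721605680 · T[15,6]:14*3336118786+9957703756=56663366760 · T[15,7]:14*790943153+3336118786=14409322928 · T[15,8]:14*135036473+790943153=2681453775 · T[15,9]:14*16669653+135036473=368411615 · T[15,10]:14*1474473+16669653=37312275
[16] T[16,6]:15*56663366760+159721605680=1009672107080 · T[16,7]:15*14409322928+56663366760=272803210680 · T[16,8]:15*2681453775+14409322928=54631129553 · T[16,9]:15*368411615+2681453775=8207628000 · T[16,10]:15*37312275+368411615=928095740
[17] T[17,7]:16*272803210680+1009672107080=5374523477960 · T[17,8]:16*54631129553+272803210680=1146901283528 · T[17,9]:16*8207628000+54631129553=185953177553 · T[17,10]:16*928095740+8207628000=23057159840
[18] T[18,8]:17*1146901283528+5374523477960=24871845297936 · T[18,9]:17*185953177553+1146901283528=4308105301929 · T[18,10]:17*23057159840+185953177553=577924894833
Read c(18,8) = 24871845297936, c(18,9) = 4308105301929, c(18,10) = 577924894833.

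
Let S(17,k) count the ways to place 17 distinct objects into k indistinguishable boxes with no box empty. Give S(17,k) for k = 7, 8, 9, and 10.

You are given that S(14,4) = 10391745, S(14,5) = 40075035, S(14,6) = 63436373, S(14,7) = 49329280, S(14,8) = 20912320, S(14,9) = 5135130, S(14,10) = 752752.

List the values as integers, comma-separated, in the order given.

[15] T[15,5]:5*40075035+10391745=210766920 · T[15,6]:6*63436373+40075035=420693273 · T[15,7]:7*49329280+63436373=408741333 · T[15,8]:8*20912320+49329280=216627840 · T[15,9]:9*5135130+20912320=67128490 · T[15,10]:10*752752+5135130=12662650
[16] T[16,6]:6*420693273+210766920=2734926558 · T[16,7]:7*408741333+420693273=3281882604 · T[16,8]:8*216627840+408741333=2141764053 · T[16,9]:9*67128490+216627840=820784250 · T[16,10]:10*12662650+67128490=193754990
[17] T[17,7]:7*3281882604+2734926558=25708104786 · T[17,8]:8*2141764053+3281882604=20415995028 · T[17,9]:9*820784250+2141764053=9528822303 · T[17,10]:10*193754990+820784250=2758334150
Read S(17,7) = 25708104786, S(17,8) = 20415995028, S(17,9) = 9528822303, S(17,10) = 2758334150.

25708104786, 20415995028, 9528822303, 2758334150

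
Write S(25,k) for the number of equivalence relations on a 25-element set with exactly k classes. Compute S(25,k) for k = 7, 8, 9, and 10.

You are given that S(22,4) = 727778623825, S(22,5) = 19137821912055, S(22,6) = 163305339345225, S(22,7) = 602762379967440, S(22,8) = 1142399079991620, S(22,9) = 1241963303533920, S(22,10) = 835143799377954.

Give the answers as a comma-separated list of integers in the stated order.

i=23: T(23,5)=727778623825+5·19137821912055=96416888184100 | T(23,6)=19137821912055+6·163305339345225=998969857983405 | T(23,7)=163305339345225+7·602762379967440=4382641999117305 | T(23,8)=602762379967440+8·1142399079991620=9741955019900400 | T(23,9)=1142399079991620+9·1241963303533920=12320068811796900 | T(23,10)=1241963303533920+10·835143799377954=9593401297313460
i=24: T(24,6)=96416888184100+6·998969857983405=6090236036084530 | T(24,7)=998969857983405+7·4382641999117305=31677463851804540 | T(24,8)=4382641999117305+8·9741955019900400=82318282158320505 | T(24,9)=9741955019900400+9·12320068811796900=120622574326072500 | T(24,10)=12320068811796900+10·9593401297313460=108254081784931500
i=25: T(25,7)=6090236036084530+7·31677463851804540=227832482998716310 | T(25,8)=31677463851804540+8·82318282158320505=690223721118368580 | T(25,9)=82318282158320505+9·120622574326072500=1167921451092973005 | T(25,10)=120622574326072500+10·108254081784931500=1203163392175387500
Read S(25,7) = 227832482998716310, S(25,8) = 690223721118368580, S(25,9) = 1167921451092973005, S(25,10) = 1203163392175387500.

227832482998716310, 690223721118368580, 1167921451092973005, 1203163392175387500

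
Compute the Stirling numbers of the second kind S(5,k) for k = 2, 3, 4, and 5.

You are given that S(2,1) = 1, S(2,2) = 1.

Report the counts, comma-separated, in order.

15, 25, 10, 1

row 3: T[3][1]=1·1+0=1  T[3][2]=2·1+1=3  T[3][3]=3·0+1=1
row 4: T[4][1]=1·1+0=1  T[4][2]=2·3+1=7  T[4][3]=3·1+3=6  T[4][4]=4·0+1=1
row 5: T[5][2]=2·7+1=15  T[5][3]=3·6+7=25  T[5][4]=4·1+6=10  T[5][5]=5·0+1=1
Read S(5,2) = 15, S(5,3) = 25, S(5,4) = 10, S(5,5) = 1.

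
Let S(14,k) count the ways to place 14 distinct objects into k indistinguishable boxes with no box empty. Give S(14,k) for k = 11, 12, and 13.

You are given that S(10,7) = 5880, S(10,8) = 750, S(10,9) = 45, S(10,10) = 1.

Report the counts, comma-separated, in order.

66066, 3367, 91

@11  (11,8):750·8+5880→11880, (11,9):45·9+750→1155, (11,10):1·10+45→55, (11,11):0·11+1→1
@12  (12,9):1155·9+11880→22275, (12,10):55·10+1155→1705, (12,11):1·11+55→66, (12,12):0·12+1→1
@13  (13,10):1705·10+22275→39325, (13,11):66·11+1705→2431, (13,12):1·12+66→78, (13,13):0·13+1→1
@14  (14,11):2431·11+39325→66066, (14,12):78·12+2431→3367, (14,13):1·13+78→91
Read S(14,11) = 66066, S(14,12) = 3367, S(14,13) = 91.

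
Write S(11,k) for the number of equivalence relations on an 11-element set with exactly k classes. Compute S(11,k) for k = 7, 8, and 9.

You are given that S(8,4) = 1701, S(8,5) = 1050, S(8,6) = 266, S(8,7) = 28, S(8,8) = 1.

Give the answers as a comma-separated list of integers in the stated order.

row 9: T[9][5]=5·1050+1701=6951  T[9][6]=6·266+1050=2646  T[9][7]=7·28+266=462  T[9][8]=8·1+28=36  T[9][9]=9·0+1=1
row 10: T[10][6]=6·2646+6951=22827  T[10][7]=7·462+2646=5880  T[10][8]=8·36+462=750  T[10][9]=9·1+36=45
row 11: T[11][7]=7·5880+22827=63987  T[11][8]=8·750+5880=11880  T[11][9]=9·45+750=1155
Read S(11,7) = 63987, S(11,8) = 11880, S(11,9) = 1155.

63987, 11880, 1155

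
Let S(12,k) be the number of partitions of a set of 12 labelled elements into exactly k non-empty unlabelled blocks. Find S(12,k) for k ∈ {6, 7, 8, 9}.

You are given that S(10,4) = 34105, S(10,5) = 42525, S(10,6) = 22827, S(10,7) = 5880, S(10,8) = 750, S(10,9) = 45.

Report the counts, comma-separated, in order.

@11  (11,5):42525·5+34105→246730, (11,6):22827·6+42525→179487, (11,7):5880·7+22827→63987, (11,8):750·8+5880→11880, (11,9):45·9+750→1155
@12  (12,6):179487·6+246730→1323652, (12,7):63987·7+179487→627396, (12,8):11880·8+63987→159027, (12,9):1155·9+11880→22275
Read S(12,6) = 1323652, S(12,7) = 627396, S(12,8) = 159027, S(12,9) = 22275.

1323652, 627396, 159027, 22275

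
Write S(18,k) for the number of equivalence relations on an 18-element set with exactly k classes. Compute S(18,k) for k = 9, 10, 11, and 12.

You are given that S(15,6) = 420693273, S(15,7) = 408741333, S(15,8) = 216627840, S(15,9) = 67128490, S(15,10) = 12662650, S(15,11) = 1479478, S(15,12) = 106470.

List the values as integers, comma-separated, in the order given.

[16] T[16,7]:7*408741333+420693273=3281882604 · T[16,8]:8*216627840+408741333=2141764053 · T[16,9]:9*67128490+216627840=820784250 · T[16,10]:10*12662650+67128490=193754990 · T[16,11]:11*1479478+12662650=28936908 · T[16,12]:12*106470+1479478=2757118
[17] T[17,8]:8*2141764053+3281882604=20415995028 · T[17,9]:9*820784250+2141764053=9528822303 · T[17,10]:10*193754990+820784250=2758334150 · T[17,11]:11*28936908+193754990=512060978 · T[17,12]:12*2757118+28936908=62022324
[18] T[18,9]:9*9528822303+20415995028=106175395755 · T[18,10]:10*2758334150+9528822303=37112163803 · T[18,11]:11*512060978+2758334150=8391004908 · T[18,12]:12*62022324+512060978=1256328866
Read S(18,9) = 106175395755, S(18,10) = 37112163803, S(18,11) = 8391004908, S(18,12) = 1256328866.

106175395755, 37112163803, 8391004908, 1256328866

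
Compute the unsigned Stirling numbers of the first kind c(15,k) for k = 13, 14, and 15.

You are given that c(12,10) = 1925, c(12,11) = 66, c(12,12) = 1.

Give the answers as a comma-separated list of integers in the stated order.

[13] T[13,11]:12*66+1925=2717 · T[13,12]:12*1+66=78 · T[13,13]:12*0+1=1
[14] T[14,12]:13*78+2717=3731 · T[14,13]:13*1+78=91 · T[14,14]:13*0+1=1
[15] T[15,13]:14*91+3731=5005 · T[15,14]:14*1+91=105 · T[15,15]:14*0+1=1
Read c(15,13) = 5005, c(15,14) = 105, c(15,15) = 1.

5005, 105, 1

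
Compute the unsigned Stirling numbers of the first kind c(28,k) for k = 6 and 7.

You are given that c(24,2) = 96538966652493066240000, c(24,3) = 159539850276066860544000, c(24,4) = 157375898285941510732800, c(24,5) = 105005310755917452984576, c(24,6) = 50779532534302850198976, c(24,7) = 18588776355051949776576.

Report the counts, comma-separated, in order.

[25] T[25,3]:24*159539850276066860544000+96538966652493066240000=3925495373278097719296000 · T[25,4]:24*157375898285941510732800+159539850276066860544000=3936561409138663118131200 · T[25,5]:24*105005310755917452984576+157375898285941510732800=2677503356427960382362624 · T[25,6]:24*50779532534302850198976+105005310755917452984576=1323714091579185857760000 · T[25,7]:24*18588776355051949776576+50779532534302850198976=496910165055549644836800
[26] T[26,4]:25*3936561409138663118131200+3925495373278097719296000=102339530601744675672576000 · T[26,5]:25*2677503356427960382362624+3936561409138663118131200=70874145319837672677196800 · T[26,6]:25*1323714091579185857760000+2677503356427960382362624=35770355645907606826362624 · T[26,7]:25*496910165055549644836800+1323714091579185857760000=13746468217967926978680000
[27] T[27,5]:26*70874145319837672677196800+102339530601744675672576000=1945067308917524165279692800 · T[27,6]:26*35770355645907606826362624+70874145319837672677196800=1000903392113435450162625024 · T[27,7]:26*13746468217967926978680000+35770355645907606826362624=393178529313073708272042624
[28] T[28,6]:27*1000903392113435450162625024+1945067308917524165279692800=28969458895980281319670568448 · T[28,7]:27*393178529313073708272042624+1000903392113435450162625024=11616723683566425573507775872
Read c(28,6) = 28969458895980281319670568448, c(28,7) = 11616723683566425573507775872.

28969458895980281319670568448, 11616723683566425573507775872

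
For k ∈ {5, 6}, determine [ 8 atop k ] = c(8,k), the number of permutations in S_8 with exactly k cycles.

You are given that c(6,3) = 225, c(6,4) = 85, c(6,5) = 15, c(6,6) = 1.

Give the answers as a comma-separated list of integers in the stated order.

i=7: T(7,4)=225+6·85=735 | T(7,5)=85+6·15=175 | T(7,6)=15+6·1=21
i=8: T(8,5)=735+7·175=1960 | T(8,6)=175+7·21=322
Read c(8,5) = 1960, c(8,6) = 322.

1960, 322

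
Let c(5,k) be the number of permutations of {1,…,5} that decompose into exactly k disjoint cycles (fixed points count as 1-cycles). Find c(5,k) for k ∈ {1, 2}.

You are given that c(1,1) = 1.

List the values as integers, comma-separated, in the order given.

24, 50

row 2: T[2][1]=1·1+0=1  T[2][2]=1·0+1=1
row 3: T[3][1]=2·1+0=2  T[3][2]=2·1+1=3
row 4: T[4][1]=3·2+0=6  T[4][2]=3·3+2=11
row 5: T[5][1]=4·6+0=24  T[5][2]=4·11+6=50
Read c(5,1) = 24, c(5,2) = 50.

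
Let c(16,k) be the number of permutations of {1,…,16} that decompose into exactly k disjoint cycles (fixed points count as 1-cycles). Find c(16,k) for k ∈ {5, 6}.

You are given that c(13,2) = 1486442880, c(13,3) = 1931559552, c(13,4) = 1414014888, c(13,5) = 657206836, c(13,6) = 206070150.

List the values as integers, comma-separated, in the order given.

2706813345600, 1009672107080

row 14: T[14][3]=13·1931559552+1486442880=26596717056  T[14][4]=13·1414014888+1931559552=20313753096  T[14][5]=13·657206836+1414014888=9957703756  T[14][6]=13·206070150+657206836=3336118786
row 15: T[15][4]=14·20313753096+26596717056=310989260400  T[15][5]=14·9957703756+20313753096=159721605680  T[15][6]=14·3336118786+9957703756=56663366760
row 16: T[16][5]=15·159721605680+310989260400=2706813345600  T[16][6]=15·56663366760+159721605680=1009672107080
Read c(16,5) = 2706813345600, c(16,6) = 1009672107080.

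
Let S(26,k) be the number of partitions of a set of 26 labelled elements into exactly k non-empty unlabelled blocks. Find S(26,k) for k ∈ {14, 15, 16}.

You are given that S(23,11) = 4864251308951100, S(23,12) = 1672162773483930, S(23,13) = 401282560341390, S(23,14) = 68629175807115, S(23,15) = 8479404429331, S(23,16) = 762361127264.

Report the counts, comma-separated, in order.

i=24: T(24,12)=4864251308951100+12·1672162773483930=24930204590758260 | T(24,13)=1672162773483930+13·401282560341390=6888836057922000 | T(24,14)=401282560341390+14·68629175807115=1362091021641000 | T(24,15)=68629175807115+15·8479404429331=195820242247080 | T(24,16)=8479404429331+16·762361127264=20677182465555
i=25: T(25,13)=24930204590758260+13·6888836057922000=114485073343744260 | T(25,14)=6888836057922000+14·1362091021641000=25958110360896000 | T(25,15)=1362091021641000+15·195820242247080=4299394655347200 | T(25,16)=195820242247080+16·20677182465555=526655161695960
i=26: T(26,14)=114485073343744260+14·25958110360896000=477898618396288260 | T(26,15)=25958110360896000+15·4299394655347200=90449030191104000 | T(26,16)=4299394655347200+16·526655161695960=12725877242482560
Read S(26,14) = 477898618396288260, S(26,15) = 90449030191104000, S(26,16) = 12725877242482560.

477898618396288260, 90449030191104000, 12725877242482560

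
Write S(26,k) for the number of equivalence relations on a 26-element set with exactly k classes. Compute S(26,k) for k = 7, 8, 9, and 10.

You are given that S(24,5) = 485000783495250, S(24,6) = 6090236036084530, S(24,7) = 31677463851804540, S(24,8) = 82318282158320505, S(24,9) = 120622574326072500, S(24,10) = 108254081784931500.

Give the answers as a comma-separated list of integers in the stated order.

1631853797991016600, 5749622251945664950, 11201516780955125625, 13199555372846848005

@25  (25,6):6090236036084530·6+485000783495250→37026417000002430, (25,7):31677463851804540·7+6090236036084530→227832482998716310, (25,8):82318282158320505·8+31677463851804540→690223721118368580, (25,9):120622574326072500·9+82318282158320505→1167921451092973005, (25,10):108254081784931500·10+120622574326072500→1203163392175387500
@26  (26,7):227832482998716310·7+37026417000002430→1631853797991016600, (26,8):690223721118368580·8+227832482998716310→5749622251945664950, (26,9):1167921451092973005·9+690223721118368580→11201516780955125625, (26,10):1203163392175387500·10+1167921451092973005→13199555372846848005
Read S(26,7) = 1631853797991016600, S(26,8) = 5749622251945664950, S(26,9) = 11201516780955125625, S(26,10) = 13199555372846848005.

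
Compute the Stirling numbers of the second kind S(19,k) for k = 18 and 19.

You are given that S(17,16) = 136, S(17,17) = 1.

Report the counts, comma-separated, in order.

i=18: T(18,17)=136+17·1=153 | T(18,18)=1+18·0=1
i=19: T(19,18)=153+18·1=171 | T(19,19)=1+19·0=1
Read S(19,18) = 171, S(19,19) = 1.

171, 1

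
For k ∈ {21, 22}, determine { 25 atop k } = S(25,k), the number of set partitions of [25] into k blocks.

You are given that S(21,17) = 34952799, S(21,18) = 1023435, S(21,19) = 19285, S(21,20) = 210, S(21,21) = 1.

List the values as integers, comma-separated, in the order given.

row 22: T[22][18]=18·1023435+34952799=53374629  T[22][19]=19·19285+1023435=1389850  T[22][20]=20·210+19285=23485  T[22][21]=21·1+210=231  T[22][22]=22·0+1=1
row 23: T[23][19]=19·1389850+53374629=79781779  T[23][20]=20·23485+1389850=1859550  T[23][21]=21·231+23485=28336  T[23][22]=22·1+231=253
row 24: T[24][20]=20·1859550+79781779=116972779  T[24][21]=21·28336+1859550=2454606  T[24][22]=22·253+28336=33902
row 25: T[25][21]=21·2454606+116972779=168519505  T[25][22]=22·33902+2454606=3200450
Read S(25,21) = 168519505, S(25,22) = 3200450.

168519505, 3200450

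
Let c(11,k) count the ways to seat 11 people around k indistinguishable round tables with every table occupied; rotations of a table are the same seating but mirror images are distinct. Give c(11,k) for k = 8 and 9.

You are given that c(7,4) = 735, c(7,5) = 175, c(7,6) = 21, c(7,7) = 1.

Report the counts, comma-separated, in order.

18150, 1320

[8] T[8,5]:7*175+735=1960 · T[8,6]:7*21+175=322 · T[8,7]:7*1+21=28 · T[8,8]:7*0+1=1
[9] T[9,6]:8*322+1960=4536 · T[9,7]:8*28+322=546 · T[9,8]:8*1+28=36 · T[9,9]:8*0+1=1
[10] T[10,7]:9*546+4536=9450 · T[10,8]:9*36+546=870 · T[10,9]:9*1+36=45
[11] T[11,8]:10*870+9450=18150 · T[11,9]:10*45+870=1320
Read c(11,8) = 18150, c(11,9) = 1320.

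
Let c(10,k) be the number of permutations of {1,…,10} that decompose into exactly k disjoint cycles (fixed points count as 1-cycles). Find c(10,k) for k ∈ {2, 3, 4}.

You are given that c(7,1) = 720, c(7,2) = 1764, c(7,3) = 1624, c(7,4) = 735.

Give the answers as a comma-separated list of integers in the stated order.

1026576, 1172700, 723680

i=8: T(8,1)=0+7·720=5040 | T(8,2)=720+7·1764=13068 | T(8,3)=1764+7·1624=13132 | T(8,4)=1624+7·735=6769
i=9: T(9,1)=0+8·5040=40320 | T(9,2)=5040+8·13068=109584 | T(9,3)=13068+8·13132=118124 | T(9,4)=13132+8·6769=67284
i=10: T(10,2)=40320+9·109584=1026576 | T(10,3)=109584+9·118124=1172700 | T(10,4)=118124+9·67284=723680
Read c(10,2) = 1026576, c(10,3) = 1172700, c(10,4) = 723680.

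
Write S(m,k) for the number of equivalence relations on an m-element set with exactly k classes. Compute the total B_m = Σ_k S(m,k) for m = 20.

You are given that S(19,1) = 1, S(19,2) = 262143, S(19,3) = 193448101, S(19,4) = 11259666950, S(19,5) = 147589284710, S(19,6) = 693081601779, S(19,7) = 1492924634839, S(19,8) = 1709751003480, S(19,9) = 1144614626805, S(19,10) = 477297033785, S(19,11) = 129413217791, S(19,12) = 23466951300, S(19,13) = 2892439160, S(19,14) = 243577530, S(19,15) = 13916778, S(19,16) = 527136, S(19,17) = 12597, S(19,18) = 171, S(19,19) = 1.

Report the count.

51724158235372

r20: T_20,1=1×1+0=1; T_20,2=2×262143+1=524287; T_20,3=3×193448101+262143=580606446; T_20,4=4×11259666950+193448101=45232115901; T_20,5=5×147589284710+11259666950=749206090500; T_20,6=6×693081601779+147589284710=4306078895384; T_20,7=7×1492924634839+693081601779=11143554045652; T_20,8=8×1709751003480+1492924634839=15170932662679; T_20,9=9×1144614626805+1709751003480=12011282644725; T_20,10=10×477297033785+1144614626805=5917584964655; T_20,11=11×129413217791+477297033785=1900842429486; T_20,12=12×23466951300+129413217791=411016633391; T_20,13=13×2892439160+23466951300=61068660380; T_20,14=14×243577530+2892439160=6302524580; T_20,15=15×13916778+243577530=452329200; T_20,16=16×527136+13916778=22350954; T_20,17=17×12597+527136=741285; T_20,18=18×171+12597=15675; T_20,19=19×1+171=190; T_20,20=20×0+1=1
B_20 = ΣS(20,k) = 1+524287+580606446+45232115901+749206090500+4306078895384+11143554045652+15170932662679+12011282644725+5917584964655+1900842429486+411016633391+61068660380+6302524580+452329200+22350954+741285+15675+190+1 = 51724158235372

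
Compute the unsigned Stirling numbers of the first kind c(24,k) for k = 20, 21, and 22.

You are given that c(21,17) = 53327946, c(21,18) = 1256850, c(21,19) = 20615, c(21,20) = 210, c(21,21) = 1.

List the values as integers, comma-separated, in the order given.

168423871, 2932776, 35926

[22] T[22,18]:21*1256850+53327946=79721796 · T[22,19]:21*20615+1256850=1689765 · T[22,20]:21*210+20615=25025 · T[22,21]:21*1+210=231 · T[22,22]:21*0+1=1
[23] T[23,19]:22*1689765+79721796=116896626 · T[23,20]:22*25025+1689765=2240315 · T[23,21]:22*231+25025=30107 · T[23,22]:22*1+231=253
[24] T[24,20]:23*2240315+116896626=168423871 · T[24,21]:23*30107+2240315=2932776 · T[24,22]:23*253+30107=35926
Read c(24,20) = 168423871, c(24,21) = 2932776, c(24,22) = 35926.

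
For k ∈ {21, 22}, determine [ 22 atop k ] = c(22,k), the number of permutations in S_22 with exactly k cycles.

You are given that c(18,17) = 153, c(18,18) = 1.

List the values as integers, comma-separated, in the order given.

i=19: T(19,18)=153+18·1=171 | T(19,19)=1+18·0=1
i=20: T(20,19)=171+19·1=190 | T(20,20)=1+19·0=1
i=21: T(21,20)=190+20·1=210 | T(21,21)=1+20·0=1
i=22: T(22,21)=210+21·1=231 | T(22,22)=1+21·0=1
Read c(22,21) = 231, c(22,22) = 1.

231, 1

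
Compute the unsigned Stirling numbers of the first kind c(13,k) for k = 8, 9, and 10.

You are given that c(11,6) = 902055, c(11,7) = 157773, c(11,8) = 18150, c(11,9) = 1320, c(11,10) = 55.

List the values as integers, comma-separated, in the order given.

6926634, 749463, 55770

r12: T_12,7=11×157773+902055=2637558; T_12,8=11×18150+157773=357423; T_12,9=11×1320+18150=32670; T_12,10=11×55+1320=1925
r13: T_13,8=12×357423+2637558=6926634; T_13,9=12×32670+357423=749463; T_13,10=12×1925+32670=55770
Read c(13,8) = 6926634, c(13,9) = 749463, c(13,10) = 55770.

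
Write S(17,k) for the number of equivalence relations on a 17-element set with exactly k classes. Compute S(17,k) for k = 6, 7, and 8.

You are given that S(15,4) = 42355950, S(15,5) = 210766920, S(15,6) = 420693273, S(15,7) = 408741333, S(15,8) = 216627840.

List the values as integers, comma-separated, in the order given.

[16] T[16,5]:5*210766920+42355950=1096190550 · T[16,6]:6*420693273+210766920=2734926558 · T[16,7]:7*408741333+420693273=3281882604 · T[16,8]:8*216627840+408741333=2141764053
[17] T[17,6]:6*2734926558+1096190550=17505749898 · T[17,7]:7*3281882604+2734926558=25708104786 · T[17,8]:8*2141764053+3281882604=20415995028
Read S(17,6) = 17505749898, S(17,7) = 25708104786, S(17,8) = 20415995028.

17505749898, 25708104786, 20415995028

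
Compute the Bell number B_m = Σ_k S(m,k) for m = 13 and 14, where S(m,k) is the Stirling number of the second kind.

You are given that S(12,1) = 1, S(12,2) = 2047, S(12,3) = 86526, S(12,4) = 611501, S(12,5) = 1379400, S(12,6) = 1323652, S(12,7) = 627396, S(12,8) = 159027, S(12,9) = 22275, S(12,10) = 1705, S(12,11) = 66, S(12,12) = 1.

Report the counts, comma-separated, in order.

i=13: T(13,1)=0+1·1=1 | T(13,2)=1+2·2047=4095 | T(13,3)=2047+3·86526=261625 | T(13,4)=86526+4·611501=2532530 | T(13,5)=611501+5·1379400=7508501 | T(13,6)=1379400+6·1323652=9321312 | T(13,7)=1323652+7·627396=5715424 | T(13,8)=627396+8·159027=1899612 | T(13,9)=159027+9·22275=359502 | T(13,10)=22275+10·1705=39325 | T(13,11)=1705+11·66=2431 | T(13,12)=66+12·1=78 | T(13,13)=1+13·0=1
i=14: T(14,1)=0+1·1=1 | T(14,2)=1+2·4095=8191 | T(14,3)=4095+3·261625=788970 | T(14,4)=261625+4·2532530=10391745 | T(14,5)=2532530+5·7508501=40075035 | T(14,6)=7508501+6·9321312=63436373 | T(14,7)=9321312+7·5715424=49329280 | T(14,8)=5715424+8·1899612=20912320 | T(14,9)=1899612+9·359502=5135130 | T(14,10)=359502+10·39325=752752 | T(14,11)=39325+11·2431=66066 | T(14,12)=2431+12·78=3367 | T(14,13)=78+13·1=91 | T(14,14)=1+14·0=1
B_13 = ΣS(13,k) = 1+4095+261625+2532530+7508501+9321312+5715424+1899612+359502+39325+2431+78+1 = 27644437
B_14 = ΣS(14,k) = 1+8191+788970+10391745+40075035+63436373+49329280+20912320+5135130+752752+66066+3367+91+1 = 190899322

27644437, 190899322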